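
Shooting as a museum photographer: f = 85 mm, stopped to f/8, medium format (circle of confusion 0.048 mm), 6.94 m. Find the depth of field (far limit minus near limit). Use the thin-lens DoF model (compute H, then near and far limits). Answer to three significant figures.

Hyperfocal distance H = f²/(N·c) + f = 85²/(8 × 0.048) + 85 = 7225/0.384 + 85 ≈ 18900.1 mm ≈ 18.90 m.
Near limit Dn = s·(H − f)/(H + s − 2f) = 6940 × (18900.1 − 85) / (18900.1 + 6940 − 2 × 85) = 6940 × 18815.1 / 25670.1 ≈ 5086.7 mm.
Far limit Df = s·(H − f)/(H − s) = 6940 × (18900.1 − 85) / (18900.1 − 6940) = 6940 × 18815.1 / 11960.1 ≈ 10917.7 mm.
Depth of field = Df − Dn = 10917.7 − 5086.7 ≈ 5831.0 mm ≈ 5.83 m.

5.83 m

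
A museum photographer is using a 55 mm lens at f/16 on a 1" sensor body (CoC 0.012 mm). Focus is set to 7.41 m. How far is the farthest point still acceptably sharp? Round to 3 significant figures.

13.9 m

Hyperfocal distance H = f²/(N·c) + f = 55²/(16 × 0.012) + 55 = 3025/0.192 + 55 ≈ 15810.2 mm ≈ 15.81 m.
Far limit Df = s·(H − f)/(H − s) = 7410 × (15810.2 − 55) / (15810.2 − 7410) = 7410 × 15755.2 / 8400.2 ≈ 13898 mm ≈ 13.9 m.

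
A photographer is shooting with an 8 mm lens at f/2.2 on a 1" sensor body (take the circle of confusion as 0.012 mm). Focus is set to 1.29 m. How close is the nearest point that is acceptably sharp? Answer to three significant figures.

Hyperfocal distance H = f²/(N·c) + f = 8²/(2.2 × 0.012) + 8 = 64/0.0264 + 8 ≈ 2432.2 mm ≈ 2.432 m.
Near limit Dn = s·(H − f)/(H + s − 2f) = 1290 × (2432.2 − 8) / (2432.2 + 1290 − 2 × 8) = 1290 × 2424.2 / 3706.2 ≈ 843.79 mm ≈ 0.844 m.

0.844 m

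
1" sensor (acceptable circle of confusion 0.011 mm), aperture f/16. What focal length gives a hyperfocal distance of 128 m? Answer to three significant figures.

From H = f²/(N·c) + f, with f ≪ H: f ≈ √(H·N·c) = √(128000 × 16 × 0.011) = √22528 ≈ 150.1 mm.
The +f correction barely moves this — solving exactly, f² + N·c·f − N·c·H = 0 ⇒ f = (−N·c + √((N·c)² + 4·N·c·H))/2 = (−0.176 + √90112)/2 ≈ 150.01 mm, so f ≈ 150 mm.

150 mm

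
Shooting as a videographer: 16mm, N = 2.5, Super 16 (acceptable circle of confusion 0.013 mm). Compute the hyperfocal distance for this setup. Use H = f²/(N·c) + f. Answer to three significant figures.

Hyperfocal distance H = f²/(N·c) + f = 16²/(2.5 × 0.013) + 16 = 256/0.0325 + 16 ≈ 7892.9 mm ≈ 7.89 m.

7.89 m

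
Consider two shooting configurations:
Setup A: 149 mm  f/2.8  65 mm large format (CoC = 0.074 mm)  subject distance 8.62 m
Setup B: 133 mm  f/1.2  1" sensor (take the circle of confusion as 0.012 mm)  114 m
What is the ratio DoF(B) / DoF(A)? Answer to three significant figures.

15.5

Setup A: H = 149²/(2.8×0.074) + 149 ≈ 107296.7 mm; DoF = Df − Dn = 9360.0 − 7988.4 ≈ 1371.6 mm.
Setup B: H = 133²/(1.2×0.012) + 133 ≈ 1228535.8 mm; DoF = Df − Dn = 125647 − 104329 ≈ 21318 mm.
Ratio = 21318 / 1371.6 ≈ 15.5.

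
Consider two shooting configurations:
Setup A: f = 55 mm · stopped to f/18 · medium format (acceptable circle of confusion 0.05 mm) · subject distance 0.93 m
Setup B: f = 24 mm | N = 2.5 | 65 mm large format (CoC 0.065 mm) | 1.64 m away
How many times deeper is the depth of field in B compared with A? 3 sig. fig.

3.63

Setup A: H = 55²/(18×0.05) + 55 ≈ 3416.1 mm; DoF = Df − Dn = 1257.32 − 737.90 ≈ 519.42 mm.
Setup B: H = 24²/(2.5×0.065) + 24 ≈ 3568.6 mm; DoF = Df − Dn = 3014.2 − 1126.4 ≈ 1887.8 mm.
Ratio = 1887.8 / 519.42 ≈ 3.63.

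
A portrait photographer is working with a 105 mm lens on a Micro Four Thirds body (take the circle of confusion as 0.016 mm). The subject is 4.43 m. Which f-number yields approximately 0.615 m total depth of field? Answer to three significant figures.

Write h = H − f = f²/(N·c). The thin-lens limits are Dn = s·h/(h + (s−f)) and Df = s·h/(h − (s−f)), so DoF = Df − Dn = 2·s·(s−f)·h / (h² − (s−f)²).
That is a quadratic in h: DoF·h² − 2·s·(s−f)·h − DoF·(s−f)² = 0 ⇒ h = (s−f)·(s + √(s² + DoF²)) / DoF = 4325 × (4430 + √(4430² + 615²)) / 615 = 4325 × (4430 + 4472.49) / 615 ≈ 62607 mm.
Then N = f²/(c·h) = 105² / (0.016 × 62607) = 11025 / 1001.7 ≈ 11.

f/11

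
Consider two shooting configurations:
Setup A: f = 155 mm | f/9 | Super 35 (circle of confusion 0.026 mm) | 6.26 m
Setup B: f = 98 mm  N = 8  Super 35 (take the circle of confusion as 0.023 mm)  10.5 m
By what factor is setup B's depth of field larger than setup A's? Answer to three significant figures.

5.83

Setup A: H = 155²/(9×0.026) + 155 ≈ 102825.9 mm; DoF = Df − Dn = 6655.76 − 5908.66 ≈ 747.10 mm.
Setup B: H = 98²/(8×0.023) + 98 ≈ 52293.7 mm; DoF = Df − Dn = 13113.3 − 8755.2 ≈ 4358.1 mm.
Ratio = 4358.1 / 747.10 ≈ 5.83.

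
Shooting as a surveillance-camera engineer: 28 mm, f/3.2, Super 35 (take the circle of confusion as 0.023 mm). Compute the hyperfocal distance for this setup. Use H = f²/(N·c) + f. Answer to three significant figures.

Hyperfocal distance H = f²/(N·c) + f = 28²/(3.2 × 0.023) + 28 = 784/0.0736 + 28 ≈ 10680.2 mm ≈ 10.7 m.

10.7 m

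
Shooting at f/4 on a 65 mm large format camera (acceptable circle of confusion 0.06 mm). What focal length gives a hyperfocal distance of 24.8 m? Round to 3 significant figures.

From H = f²/(N·c) + f, with f ≪ H: f ≈ √(H·N·c) = √(24800 × 4 × 0.06) = √5952.0 ≈ 77.15 mm.
Exact: f² + N·c·f − N·c·H = 0 ⇒ f = (−N·c + √((N·c)² + 4·N·c·H))/2 = (−0.24 + √23808)/2 ≈ 77.029 mm ≈ 77.0 mm.

77.0 mm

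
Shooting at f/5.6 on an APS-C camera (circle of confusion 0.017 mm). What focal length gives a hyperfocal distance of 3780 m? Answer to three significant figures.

From H = f²/(N·c) + f, with f ≪ H: f ≈ √(H·N·c) = √(3780000 × 5.6 × 0.017) = √359856 ≈ 599.9 mm.
The +f correction barely moves this — solving exactly, f² + N·c·f − N·c·H = 0 ⇒ f = (−N·c + √((N·c)² + 4·N·c·H))/2 = (−0.0952 + √1439424)/2 ≈ 599.83 mm, so f ≈ 600 mm.

600 mm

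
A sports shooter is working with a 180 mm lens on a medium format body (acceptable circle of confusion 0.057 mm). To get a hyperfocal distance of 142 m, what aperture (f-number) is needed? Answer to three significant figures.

f/4.01

Rearrange H = f²/(N·c) + f for N: N = f² / ((H − f)·c).
N = 180² / ((142000 − 180) × 0.057) = 32400 / 8084 ≈ 4.01.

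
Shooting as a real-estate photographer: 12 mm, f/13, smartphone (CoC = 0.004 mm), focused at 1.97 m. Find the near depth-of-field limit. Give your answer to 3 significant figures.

Hyperfocal distance H = f²/(N·c) + f = 12²/(13 × 0.004) + 12 = 144/0.052 + 12 ≈ 2781.2 mm ≈ 2.781 m.
Near limit Dn = s·(H − f)/(H + s − 2f) = 1970 × (2781.2 − 12) / (2781.2 + 1970 − 2 × 12) = 1970 × 2769.2 / 4727.2 ≈ 1154.0 mm ≈ 1.15 m.

1.15 m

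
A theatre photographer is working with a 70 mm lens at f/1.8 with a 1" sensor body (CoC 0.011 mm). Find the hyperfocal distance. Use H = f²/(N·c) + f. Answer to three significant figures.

Hyperfocal distance H = f²/(N·c) + f = 70²/(1.8 × 0.011) + 70 = 4900/0.0198 + 70 ≈ 247544.7 mm ≈ 248 m.

248 m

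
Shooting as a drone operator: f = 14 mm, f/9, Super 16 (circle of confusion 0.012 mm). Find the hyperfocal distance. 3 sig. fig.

Hyperfocal distance H = f²/(N·c) + f = 14²/(9 × 0.012) + 14 = 196/0.108 + 14 ≈ 1828.8 mm ≈ 1.83 m.

1.83 m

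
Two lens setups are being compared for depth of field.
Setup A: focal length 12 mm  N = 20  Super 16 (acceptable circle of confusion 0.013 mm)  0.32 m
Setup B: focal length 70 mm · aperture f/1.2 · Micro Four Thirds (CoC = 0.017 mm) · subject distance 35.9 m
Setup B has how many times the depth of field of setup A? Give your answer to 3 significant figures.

21.3

Setup A: H = 12²/(20×0.013) + 12 ≈ 565.8 mm; DoF = Df − Dn = 720.90 − 205.64 ≈ 515.26 mm.
Setup B: H = 70²/(1.2×0.017) + 70 ≈ 240266.1 mm; DoF = Df − Dn = 42194 − 31240 ≈ 10954 mm.
Ratio = 10954 / 515.26 ≈ 21.3.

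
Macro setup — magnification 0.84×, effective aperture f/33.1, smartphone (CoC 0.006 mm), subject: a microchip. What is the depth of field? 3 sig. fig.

0.563 mm

At magnification m, DoF ≈ 2·N_eff·c/m² = 2 × 33.1 × 0.006 / 0.84² = 0.3972 / 0.7056 ≈ 0.563 mm.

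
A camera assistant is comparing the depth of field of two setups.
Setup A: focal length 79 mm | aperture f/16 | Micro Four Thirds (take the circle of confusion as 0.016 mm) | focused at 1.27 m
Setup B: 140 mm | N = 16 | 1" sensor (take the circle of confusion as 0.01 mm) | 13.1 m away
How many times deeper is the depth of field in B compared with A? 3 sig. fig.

22.5

Setup A: H = 79²/(16×0.016) + 79 ≈ 24457.9 mm; DoF = Df − Dn = 1335.23 − 1210.85 ≈ 124.38 mm.
Setup B: H = 140²/(16×0.01) + 140 ≈ 122640.0 mm; DoF = Df − Dn = 14649.9 − 11846.7 ≈ 2803.2 mm.
Ratio = 2803.2 / 124.38 ≈ 22.5.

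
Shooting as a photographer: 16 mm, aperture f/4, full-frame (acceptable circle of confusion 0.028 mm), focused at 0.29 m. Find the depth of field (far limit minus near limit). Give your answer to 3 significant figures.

70.5 mm

Hyperfocal distance H = f²/(N·c) + f = 16²/(4 × 0.028) + 16 = 256/0.112 + 16 ≈ 2301.7 mm ≈ 2.302 m.
Near limit Dn = s·(H − f)/(H + s − 2f) = 290 × (2301.7 − 16) / (2301.7 + 290 − 2 × 16) = 290 × 2285.7 / 2559.7 ≈ 258.957 mm.
Far limit Df = s·(H − f)/(H − s) = 290 × (2301.7 − 16) / (2301.7 − 290) = 290 × 2285.7 / 2011.7 ≈ 329.499 mm.
Depth of field = Df − Dn = 329.499 − 258.957 ≈ 70.542 mm.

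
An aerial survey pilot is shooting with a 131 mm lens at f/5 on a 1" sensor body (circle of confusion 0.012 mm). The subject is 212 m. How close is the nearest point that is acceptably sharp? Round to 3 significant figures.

122 m

Hyperfocal distance H = f²/(N·c) + f = 131²/(5 × 0.012) + 131 = 17161/0.06 + 131 ≈ 286147.7 mm ≈ 286.1 m.
Near limit Dn = s·(H − f)/(H + s − 2f) = 212000 × (286147.7 − 131) / (286147.7 + 212000 − 2 × 131) = 212000 × 286016.7 / 497885.7 ≈ 121786 mm ≈ 122 m.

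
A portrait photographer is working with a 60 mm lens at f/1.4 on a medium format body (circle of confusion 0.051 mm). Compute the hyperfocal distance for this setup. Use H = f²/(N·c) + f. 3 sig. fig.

50.5 m

Hyperfocal distance H = f²/(N·c) + f = 60²/(1.4 × 0.051) + 60 = 3600/0.0714 + 60 ≈ 50480.2 mm ≈ 50.5 m.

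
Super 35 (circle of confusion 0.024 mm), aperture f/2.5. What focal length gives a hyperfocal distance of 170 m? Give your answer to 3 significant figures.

From H = f²/(N·c) + f, with f ≪ H: f ≈ √(H·N·c) = √(170000 × 2.5 × 0.024) = √10200 ≈ 101.0 mm.
The +f correction barely moves this — solving exactly, f² + N·c·f − N·c·H = 0 ⇒ f = (−N·c + √((N·c)² + 4·N·c·H))/2 = (−0.06 + √40800)/2 ≈ 100.97 mm, so f ≈ 101 mm.

101 mm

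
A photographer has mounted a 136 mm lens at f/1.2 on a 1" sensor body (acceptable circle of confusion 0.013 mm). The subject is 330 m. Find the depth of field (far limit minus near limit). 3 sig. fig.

199 m

Hyperfocal distance H = f²/(N·c) + f = 136²/(1.2 × 0.013) + 136 = 18496/0.0156 + 136 ≈ 1185777.0 mm ≈ 1186 m.
Near limit Dn = s·(H − f)/(H + s − 2f) = 330000 × (1185777.0 − 136) / (1185777.0 + 330000 − 2 × 136) = 330000 × 1185641.0 / 1515505.0 ≈ 258172 mm.
Far limit Df = s·(H − f)/(H − s) = 330000 × (1185777.0 − 136) / (1185777.0 − 330000) = 330000 × 1185641.0 / 855777.0 ≈ 457200 mm.
Depth of field = Df − Dn = 457200 − 258172 ≈ 199028 mm ≈ 199 m.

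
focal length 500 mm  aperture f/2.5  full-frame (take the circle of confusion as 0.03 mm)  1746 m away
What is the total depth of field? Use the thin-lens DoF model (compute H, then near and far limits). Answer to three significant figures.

Hyperfocal distance H = f²/(N·c) + f = 500²/(2.5 × 0.03) + 500 = 250000/0.075 + 500 ≈ 3333833.3 mm ≈ 3334 m.
Near limit Dn = s·(H − f)/(H + s − 2f) = 1746000 × (3333833.3 − 500) / (3333833.3 + 1746000 − 2 × 500) = 1746000 × 3333333.3 / 5078833.3 ≈ 1145932 mm.
Far limit Df = s·(H − f)/(H − s) = 1746000 × (3333833.3 − 500) / (3333833.3 − 1746000) = 1746000 × 3333333.3 / 1587833.3 ≈ 3665372 mm.
Depth of field = Df − Dn = 3665372 − 1145932 ≈ 2519440 mm ≈ 2520 m.

2520 m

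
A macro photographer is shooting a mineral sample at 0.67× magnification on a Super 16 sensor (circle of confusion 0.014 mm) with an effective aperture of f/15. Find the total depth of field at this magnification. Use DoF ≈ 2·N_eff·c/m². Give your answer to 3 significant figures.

At magnification m, DoF ≈ 2·N_eff·c/m² = 2 × 15 × 0.014 / 0.67² = 0.42 / 0.4489 ≈ 0.936 mm.

0.936 mm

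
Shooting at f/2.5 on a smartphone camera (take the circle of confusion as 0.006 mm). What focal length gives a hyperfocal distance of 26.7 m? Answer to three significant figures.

From H = f²/(N·c) + f, with f ≪ H: f ≈ √(H·N·c) = √(26700 × 2.5 × 0.006) = √400.50 ≈ 20.01 mm.
The +f correction barely moves this — solving exactly, f² + N·c·f − N·c·H = 0 ⇒ f = (−N·c + √((N·c)² + 4·N·c·H))/2 = (−0.015 + √1602.0)/2 ≈ 20.005 mm, so f ≈ 20.0 mm.

20.0 mm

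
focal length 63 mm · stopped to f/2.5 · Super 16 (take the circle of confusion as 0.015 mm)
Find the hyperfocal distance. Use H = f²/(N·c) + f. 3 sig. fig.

Hyperfocal distance H = f²/(N·c) + f = 63²/(2.5 × 0.015) + 63 = 3969/0.0375 + 63 ≈ 105903.0 mm ≈ 106 m.

106 m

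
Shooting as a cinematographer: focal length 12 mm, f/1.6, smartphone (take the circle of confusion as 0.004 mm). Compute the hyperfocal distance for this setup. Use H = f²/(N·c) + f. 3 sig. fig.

22.5 m

Hyperfocal distance H = f²/(N·c) + f = 12²/(1.6 × 0.004) + 12 = 144/0.0064 + 12 ≈ 22512.0 mm ≈ 22.5 m.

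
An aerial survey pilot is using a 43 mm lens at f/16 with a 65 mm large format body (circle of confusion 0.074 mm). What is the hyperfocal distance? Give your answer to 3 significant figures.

1.60 m

Hyperfocal distance H = f²/(N·c) + f = 43²/(16 × 0.074) + 43 = 1849/1.184 + 43 ≈ 1604.7 mm ≈ 1.60 m.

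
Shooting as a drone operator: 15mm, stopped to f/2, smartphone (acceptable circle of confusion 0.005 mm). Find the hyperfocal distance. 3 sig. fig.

22.5 m

Hyperfocal distance H = f²/(N·c) + f = 15²/(2 × 0.005) + 15 = 225/0.01 + 15 ≈ 22515.0 mm ≈ 22.5 m.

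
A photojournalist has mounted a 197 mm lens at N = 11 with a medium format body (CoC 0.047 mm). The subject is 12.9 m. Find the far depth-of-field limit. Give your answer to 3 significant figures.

Hyperfocal distance H = f²/(N·c) + f = 197²/(11 × 0.047) + 197 = 38809/0.517 + 197 ≈ 75262.8 mm ≈ 75.26 m.
Far limit Df = s·(H − f)/(H − s) = 12900 × (75262.8 − 197) / (75262.8 − 12900) = 12900 × 75065.8 / 62362.8 ≈ 15528 mm ≈ 15.5 m.

15.5 m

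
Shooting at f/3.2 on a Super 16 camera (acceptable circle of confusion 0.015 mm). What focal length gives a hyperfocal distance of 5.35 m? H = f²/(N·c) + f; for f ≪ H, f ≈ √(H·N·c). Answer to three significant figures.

From H = f²/(N·c) + f, with f ≪ H: f ≈ √(H·N·c) = √(5350 × 3.2 × 0.015) = √256.80 ≈ 16.02 mm.
The +f correction barely moves this — solving exactly, f² + N·c·f − N·c·H = 0 ⇒ f = (−N·c + √((N·c)² + 4·N·c·H))/2 = (−0.048 + √1027.2)/2 ≈ 16.001 mm, so f ≈ 16.0 mm.

16.0 mm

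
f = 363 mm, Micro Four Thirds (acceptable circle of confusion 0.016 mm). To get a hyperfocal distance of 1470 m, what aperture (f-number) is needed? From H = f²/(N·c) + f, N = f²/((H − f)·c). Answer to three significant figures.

Rearrange H = f²/(N·c) + f for N: N = f² / ((H − f)·c).
N = 363² / ((1470000 − 363) × 0.016) = 131769 / 23514 ≈ 5.60.

f/5.60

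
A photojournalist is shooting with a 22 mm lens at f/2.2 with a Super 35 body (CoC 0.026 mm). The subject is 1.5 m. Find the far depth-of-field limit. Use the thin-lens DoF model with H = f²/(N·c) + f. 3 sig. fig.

1.82 m

Hyperfocal distance H = f²/(N·c) + f = 22²/(2.2 × 0.026) + 22 = 484/0.0572 + 22 ≈ 8483.5 mm ≈ 8.484 m.
Far limit Df = s·(H − f)/(H − s) = 1500 × (8483.5 − 22) / (8483.5 − 1500) = 1500 × 8461.5 / 6983.5 ≈ 1817.5 mm ≈ 1.82 m.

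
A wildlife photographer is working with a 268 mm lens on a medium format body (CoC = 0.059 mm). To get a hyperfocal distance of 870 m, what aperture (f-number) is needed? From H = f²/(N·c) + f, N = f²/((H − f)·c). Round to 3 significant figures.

f/1.40

Rearrange H = f²/(N·c) + f for N: N = f² / ((H − f)·c).
N = 268² / ((870000 − 268) × 0.059) = 71824 / 51314 ≈ 1.40.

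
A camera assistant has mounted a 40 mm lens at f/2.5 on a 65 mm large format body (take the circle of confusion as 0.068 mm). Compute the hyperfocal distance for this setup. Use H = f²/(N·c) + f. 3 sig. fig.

Hyperfocal distance H = f²/(N·c) + f = 40²/(2.5 × 0.068) + 40 = 1600/0.17 + 40 ≈ 9451.8 mm ≈ 9.45 m.

9.45 m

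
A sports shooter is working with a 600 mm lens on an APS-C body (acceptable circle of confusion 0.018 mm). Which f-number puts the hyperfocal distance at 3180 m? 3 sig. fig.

f/6.29

Rearrange H = f²/(N·c) + f for N: N = f² / ((H − f)·c).
N = 600² / ((3180000 − 600) × 0.018) = 360000 / 57229 ≈ 6.29.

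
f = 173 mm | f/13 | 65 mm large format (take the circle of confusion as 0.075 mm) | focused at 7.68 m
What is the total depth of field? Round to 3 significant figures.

4.00 m

Hyperfocal distance H = f²/(N·c) + f = 173²/(13 × 0.075) + 173 = 29929/0.975 + 173 ≈ 30869.4 mm ≈ 30.87 m.
Near limit Dn = s·(H − f)/(H + s − 2f) = 7680 × (30869.4 − 173) / (30869.4 + 7680 − 2 × 173) = 7680 × 30696.4 / 38203.4 ≈ 6170.9 mm.
Far limit Df = s·(H − f)/(H − s) = 7680 × (30869.4 − 173) / (30869.4 − 7680) = 7680 × 30696.4 / 23189.4 ≈ 10166.2 mm.
Depth of field = Df − Dn = 10166.2 − 6170.9 ≈ 3995.3 mm ≈ 4.00 m.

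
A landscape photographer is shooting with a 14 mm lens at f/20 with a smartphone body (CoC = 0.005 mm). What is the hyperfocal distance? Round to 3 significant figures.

1.97 m

Hyperfocal distance H = f²/(N·c) + f = 14²/(20 × 0.005) + 14 = 196/0.1 + 14 ≈ 1974.0 mm ≈ 1.97 m.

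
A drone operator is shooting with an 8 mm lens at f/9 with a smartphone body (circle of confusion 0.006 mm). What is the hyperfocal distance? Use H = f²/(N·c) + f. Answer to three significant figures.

1.19 m

Hyperfocal distance H = f²/(N·c) + f = 8²/(9 × 0.006) + 8 = 64/0.054 + 8 ≈ 1193.2 mm ≈ 1.19 m.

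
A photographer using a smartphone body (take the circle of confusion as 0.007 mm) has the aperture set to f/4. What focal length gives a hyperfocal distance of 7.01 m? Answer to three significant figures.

From H = f²/(N·c) + f, with f ≪ H: f ≈ √(H·N·c) = √(7010 × 4 × 0.007) = √196.28 ≈ 14.01 mm.
The +f correction barely moves this — solving exactly, f² + N·c·f − N·c·H = 0 ⇒ f = (−N·c + √((N·c)² + 4·N·c·H))/2 = (−0.028 + √785.12)/2 ≈ 13.996 mm, so f ≈ 14.0 mm.

14.0 mm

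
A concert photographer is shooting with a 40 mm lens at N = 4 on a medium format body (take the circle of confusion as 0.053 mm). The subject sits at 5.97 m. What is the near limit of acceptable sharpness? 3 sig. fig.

Hyperfocal distance H = f²/(N·c) + f = 40²/(4 × 0.053) + 40 = 1600/0.212 + 40 ≈ 7587.2 mm ≈ 7.587 m.
Near limit Dn = s·(H − f)/(H + s − 2f) = 5970 × (7587.2 − 40) / (7587.2 + 5970 − 2 × 40) = 5970 × 7547.2 / 13477.2 ≈ 3343.2 mm ≈ 3.34 m.

3.34 m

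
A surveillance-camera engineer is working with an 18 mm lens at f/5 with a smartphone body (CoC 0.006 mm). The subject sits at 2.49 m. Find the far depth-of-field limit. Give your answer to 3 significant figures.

Hyperfocal distance H = f²/(N·c) + f = 18²/(5 × 0.006) + 18 = 324/0.03 + 18 ≈ 10818.0 mm ≈ 10.82 m.
Far limit Df = s·(H − f)/(H − s) = 2490 × (10818.0 − 18) / (10818.0 − 2490) = 2490 × 10800.0 / 8328.0 ≈ 3229.1 mm ≈ 3.23 m.

3.23 m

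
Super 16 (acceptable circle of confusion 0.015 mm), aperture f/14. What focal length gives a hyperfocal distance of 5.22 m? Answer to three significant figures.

33.0 mm

From H = f²/(N·c) + f, with f ≪ H: f ≈ √(H·N·c) = √(5220 × 14 × 0.015) = √1096.2 ≈ 33.11 mm.
Exact: f² + N·c·f − N·c·H = 0 ⇒ f = (−N·c + √((N·c)² + 4·N·c·H))/2 = (−0.21 + √4384.8)/2 ≈ 33.004 mm ≈ 33.0 mm.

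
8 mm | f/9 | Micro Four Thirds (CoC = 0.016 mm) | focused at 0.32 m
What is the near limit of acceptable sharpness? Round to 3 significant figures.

188 mm

Hyperfocal distance H = f²/(N·c) + f = 8²/(9 × 0.016) + 8 = 64/0.144 + 8 ≈ 452.4 mm ≈ 0.452 m.
Near limit Dn = s·(H − f)/(H + s − 2f) = 320 × (452.4 − 8) / (452.4 + 320 − 2 × 8) = 320 × 444.4 / 756.4 ≈ 188.01 mm.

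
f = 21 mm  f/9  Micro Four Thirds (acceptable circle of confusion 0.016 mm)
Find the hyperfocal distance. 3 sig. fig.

Hyperfocal distance H = f²/(N·c) + f = 21²/(9 × 0.016) + 21 = 441/0.144 + 21 ≈ 3083.5 mm ≈ 3.08 m.

3.08 m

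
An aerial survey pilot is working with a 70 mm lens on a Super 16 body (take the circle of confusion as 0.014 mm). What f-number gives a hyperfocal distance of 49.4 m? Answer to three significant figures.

f/7.10

Rearrange H = f²/(N·c) + f for N: N = f² / ((H − f)·c).
N = 70² / ((49400 − 70) × 0.014) = 4900 / 690.6 ≈ 7.10.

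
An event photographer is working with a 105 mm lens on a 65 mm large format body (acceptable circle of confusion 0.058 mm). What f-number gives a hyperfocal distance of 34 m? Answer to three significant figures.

Rearrange H = f²/(N·c) + f for N: N = f² / ((H − f)·c).
N = 105² / ((34000 − 105) × 0.058) = 11025 / 1966 ≈ 5.61.

f/5.61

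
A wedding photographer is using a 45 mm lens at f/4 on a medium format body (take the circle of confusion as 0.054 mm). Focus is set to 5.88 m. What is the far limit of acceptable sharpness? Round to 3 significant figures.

15.6 m

Hyperfocal distance H = f²/(N·c) + f = 45²/(4 × 0.054) + 45 = 2025/0.216 + 45 ≈ 9420.0 mm ≈ 9.420 m.
Far limit Df = s·(H − f)/(H − s) = 5880 × (9420.0 − 45) / (9420.0 − 5880) = 5880 × 9375.0 / 3540.0 ≈ 15572 mm ≈ 15.6 m.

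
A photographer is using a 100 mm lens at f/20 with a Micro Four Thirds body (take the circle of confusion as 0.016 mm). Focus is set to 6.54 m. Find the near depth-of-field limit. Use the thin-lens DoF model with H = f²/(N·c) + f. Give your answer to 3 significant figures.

Hyperfocal distance H = f²/(N·c) + f = 100²/(20 × 0.016) + 100 = 10000/0.32 + 100 ≈ 31350.0 mm ≈ 31.35 m.
Near limit Dn = s·(H − f)/(H + s − 2f) = 6540 × (31350.0 − 100) / (31350.0 + 6540 − 2 × 100) = 6540 × 31250.0 / 37690.0 ≈ 5422.5 mm ≈ 5.42 m.

5.42 m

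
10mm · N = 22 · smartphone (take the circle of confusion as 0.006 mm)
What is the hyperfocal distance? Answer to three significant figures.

Hyperfocal distance H = f²/(N·c) + f = 10²/(22 × 0.006) + 10 = 100/0.132 + 10 ≈ 767.6 mm ≈ 0.768 m.

0.768 m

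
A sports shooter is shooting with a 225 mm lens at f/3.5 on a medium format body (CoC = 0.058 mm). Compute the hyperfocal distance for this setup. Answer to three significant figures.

Hyperfocal distance H = f²/(N·c) + f = 225²/(3.5 × 0.058) + 225 = 50625/0.203 + 225 ≈ 249609.2 mm ≈ 250 m.

250 m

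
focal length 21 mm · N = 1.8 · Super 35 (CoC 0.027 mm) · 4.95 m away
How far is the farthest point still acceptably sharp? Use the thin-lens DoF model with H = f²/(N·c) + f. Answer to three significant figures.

Hyperfocal distance H = f²/(N·c) + f = 21²/(1.8 × 0.027) + 21 = 441/0.0486 + 21 ≈ 9095.1 mm ≈ 9.095 m.
Far limit Df = s·(H − f)/(H − s) = 4950 × (9095.1 − 21) / (9095.1 − 4950) = 4950 × 9074.1 / 4145.1 ≈ 10836 mm ≈ 10.8 m.

10.8 m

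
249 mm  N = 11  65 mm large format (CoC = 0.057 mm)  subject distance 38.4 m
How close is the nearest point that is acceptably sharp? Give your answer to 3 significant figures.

27.7 m

Hyperfocal distance H = f²/(N·c) + f = 249²/(11 × 0.057) + 249 = 62001/0.627 + 249 ≈ 99134.2 mm ≈ 99.13 m.
Near limit Dn = s·(H − f)/(H + s − 2f) = 38400 × (99134.2 − 249) / (99134.2 + 38400 − 2 × 249) = 38400 × 98885.2 / 137036.2 ≈ 27709 mm ≈ 27.7 m.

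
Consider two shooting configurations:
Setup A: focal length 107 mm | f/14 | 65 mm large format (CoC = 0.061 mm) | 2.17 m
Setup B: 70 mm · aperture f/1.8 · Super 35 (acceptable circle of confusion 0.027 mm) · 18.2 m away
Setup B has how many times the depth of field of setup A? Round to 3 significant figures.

Setup A: H = 107²/(14×0.061) + 107 ≈ 13513.3 mm; DoF = Df − Dn = 2564.66 − 1880.61 ≈ 684.05 mm.
Setup B: H = 70²/(1.8×0.027) + 70 ≈ 100893.0 mm; DoF = Df − Dn = 22190.3 − 15426.1 ≈ 6764.2 mm.
Ratio = 6764.2 / 684.05 ≈ 9.89.

9.89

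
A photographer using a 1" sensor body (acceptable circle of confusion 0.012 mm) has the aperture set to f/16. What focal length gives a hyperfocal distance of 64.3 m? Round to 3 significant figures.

From H = f²/(N·c) + f, with f ≪ H: f ≈ √(H·N·c) = √(64300 × 16 × 0.012) = √12346 ≈ 111.1 mm.
The +f correction barely moves this — solving exactly, f² + N·c·f − N·c·H = 0 ⇒ f = (−N·c + √((N·c)² + 4·N·c·H))/2 = (−0.192 + √49382)/2 ≈ 111.01 mm, so f ≈ 111 mm.

111 mm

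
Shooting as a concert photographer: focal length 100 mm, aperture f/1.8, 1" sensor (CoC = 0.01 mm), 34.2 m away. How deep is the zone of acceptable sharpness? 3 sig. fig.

4.21 m

Hyperfocal distance H = f²/(N·c) + f = 100²/(1.8 × 0.01) + 100 = 10000/0.018 + 100 ≈ 555655.6 mm ≈ 555.7 m.
Near limit Dn = s·(H − f)/(H + s − 2f) = 34200 × (555655.6 − 100) / (555655.6 + 34200 − 2 × 100) = 34200 × 555555.6 / 589655.6 ≈ 32222.2 mm.
Far limit Df = s·(H − f)/(H − s) = 34200 × (555655.6 − 100) / (555655.6 − 34200) = 34200 × 555555.6 / 521455.6 ≈ 36436.5 mm.
Depth of field = Df − Dn = 36436.5 − 32222.2 ≈ 4214.3 mm ≈ 4.21 m.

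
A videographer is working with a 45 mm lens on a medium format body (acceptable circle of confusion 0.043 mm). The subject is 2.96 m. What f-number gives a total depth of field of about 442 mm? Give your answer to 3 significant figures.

f/1.20

Write h = H − f = f²/(N·c). The thin-lens limits are Dn = s·h/(h + (s−f)) and Df = s·h/(h − (s−f)), so DoF = Df − Dn = 2·s·(s−f)·h / (h² − (s−f)²).
That is a quadratic in h: DoF·h² − 2·s·(s−f)·h − DoF·(s−f)² = 0 ⇒ h = (s−f)·(s + √(s² + DoF²)) / DoF = 2915 × (2960 + √(2960² + 442²)) / 442 = 2915 × (2960 + 2992.82) / 442 ≈ 39259 mm.
Then N = f²/(c·h) = 45² / (0.043 × 39259) = 2025 / 1688.1 ≈ 1.20.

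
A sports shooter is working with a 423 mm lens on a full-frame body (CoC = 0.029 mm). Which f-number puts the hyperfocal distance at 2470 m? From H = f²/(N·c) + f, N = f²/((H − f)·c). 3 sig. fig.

Rearrange H = f²/(N·c) + f for N: N = f² / ((H − f)·c).
N = 423² / ((2470000 − 423) × 0.029) = 178929 / 71618 ≈ 2.50.

f/2.50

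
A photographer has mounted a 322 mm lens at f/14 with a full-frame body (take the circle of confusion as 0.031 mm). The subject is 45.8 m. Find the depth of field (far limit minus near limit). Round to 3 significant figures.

18.1 m

Hyperfocal distance H = f²/(N·c) + f = 322²/(14 × 0.031) + 322 = 103684/0.434 + 322 ≈ 239225.2 mm ≈ 239.2 m.
Near limit Dn = s·(H − f)/(H + s − 2f) = 45800 × (239225.2 − 322) / (239225.2 + 45800 − 2 × 322) = 45800 × 238903.2 / 284381.2 ≈ 38476 mm.
Far limit Df = s·(H − f)/(H − s) = 45800 × (239225.2 − 322) / (239225.2 − 45800) = 45800 × 238903.2 / 193425.2 ≈ 56568 mm.
Depth of field = Df − Dn = 56568 − 38476 ≈ 18092 mm ≈ 18.1 m.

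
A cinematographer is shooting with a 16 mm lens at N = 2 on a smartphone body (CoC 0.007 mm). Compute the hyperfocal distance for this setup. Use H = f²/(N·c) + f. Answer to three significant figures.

18.3 m

Hyperfocal distance H = f²/(N·c) + f = 16²/(2 × 0.007) + 16 = 256/0.014 + 16 ≈ 18301.7 mm ≈ 18.3 m.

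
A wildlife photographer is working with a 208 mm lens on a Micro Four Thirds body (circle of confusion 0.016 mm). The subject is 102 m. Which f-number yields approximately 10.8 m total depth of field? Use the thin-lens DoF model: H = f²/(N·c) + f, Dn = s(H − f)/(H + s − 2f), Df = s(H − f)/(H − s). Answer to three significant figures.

Write h = H − f = f²/(N·c). The thin-lens limits are Dn = s·h/(h + (s−f)) and Df = s·h/(h − (s−f)), so DoF = Df − Dn = 2·s·(s−f)·h / (h² − (s−f)²).
That is a quadratic in h: DoF·h² − 2·s·(s−f)·h − DoF·(s−f)² = 0 ⇒ h = (s−f)·(s + √(s² + DoF²)) / DoF = 101792 × (102000 + √(102000² + 10800²)) / 10800 = 101792 × (102000 + 102570) / 10800 ≈ 1928112 mm.
Then N = f²/(c·h) = 208² / (0.016 × 1928112) = 43264 / 30850 ≈ 1.40.

f/1.40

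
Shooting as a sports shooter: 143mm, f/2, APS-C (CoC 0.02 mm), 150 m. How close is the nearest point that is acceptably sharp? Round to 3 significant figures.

116 m

Hyperfocal distance H = f²/(N·c) + f = 143²/(2 × 0.02) + 143 = 20449/0.04 + 143 ≈ 511368.0 mm ≈ 511.4 m.
Near limit Dn = s·(H − f)/(H + s − 2f) = 150000 × (511368.0 − 143) / (511368.0 + 150000 − 2 × 143) = 150000 × 511225.0 / 661082.0 ≈ 115997 mm ≈ 116 m.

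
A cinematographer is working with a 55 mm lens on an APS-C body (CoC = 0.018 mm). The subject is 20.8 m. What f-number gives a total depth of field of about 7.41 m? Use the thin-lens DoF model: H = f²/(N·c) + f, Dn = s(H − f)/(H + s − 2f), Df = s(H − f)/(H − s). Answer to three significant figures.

Write h = H − f = f²/(N·c). The thin-lens limits are Dn = s·h/(h + (s−f)) and Df = s·h/(h − (s−f)), so DoF = Df − Dn = 2·s·(s−f)·h / (h² − (s−f)²).
That is a quadratic in h: DoF·h² − 2·s·(s−f)·h − DoF·(s−f)² = 0 ⇒ h = (s−f)·(s + √(s² + DoF²)) / DoF = 20745 × (20800 + √(20800² + 7410²)) / 7410 = 20745 × (20800 + 22080.5) / 7410 ≈ 120048 mm.
Then N = f²/(c·h) = 55² / (0.018 × 120048) = 3025 / 2160.9 ≈ 1.40.

f/1.40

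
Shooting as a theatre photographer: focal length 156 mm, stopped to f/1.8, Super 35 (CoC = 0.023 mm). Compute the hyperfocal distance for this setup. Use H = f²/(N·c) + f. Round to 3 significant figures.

Hyperfocal distance H = f²/(N·c) + f = 156²/(1.8 × 0.023) + 156 = 24336/0.0414 + 156 ≈ 587982.1 mm ≈ 588 m.

588 m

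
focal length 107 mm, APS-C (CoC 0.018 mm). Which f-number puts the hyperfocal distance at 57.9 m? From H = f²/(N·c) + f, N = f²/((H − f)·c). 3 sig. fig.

Rearrange H = f²/(N·c) + f for N: N = f² / ((H − f)·c).
N = 107² / ((57900 − 107) × 0.018) = 11449 / 1040 ≈ 11.

f/11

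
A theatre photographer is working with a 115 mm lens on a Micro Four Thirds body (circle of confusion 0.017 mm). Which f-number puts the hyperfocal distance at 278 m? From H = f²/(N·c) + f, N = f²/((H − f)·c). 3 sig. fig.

f/2.80

Rearrange H = f²/(N·c) + f for N: N = f² / ((H − f)·c).
N = 115² / ((278000 − 115) × 0.017) = 13225 / 4724 ≈ 2.80.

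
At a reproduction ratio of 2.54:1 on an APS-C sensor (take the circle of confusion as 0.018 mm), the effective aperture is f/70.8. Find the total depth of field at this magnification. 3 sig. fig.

0.395 mm

At magnification m, DoF ≈ 2·N_eff·c/m² = 2 × 70.8 × 0.018 / 2.54² = 2.549 / 6.452 ≈ 0.395 mm.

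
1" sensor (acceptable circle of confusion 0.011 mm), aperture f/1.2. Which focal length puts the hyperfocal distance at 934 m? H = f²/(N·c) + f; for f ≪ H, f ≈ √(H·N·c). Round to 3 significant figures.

From H = f²/(N·c) + f, with f ≪ H: f ≈ √(H·N·c) = √(934000 × 1.2 × 0.011) = √12329 ≈ 111.0 mm.
The +f correction barely moves this — solving exactly, f² + N·c·f − N·c·H = 0 ⇒ f = (−N·c + √((N·c)² + 4·N·c·H))/2 = (−0.0132 + √49315)/2 ≈ 111.03 mm, so f ≈ 111 mm.

111 mm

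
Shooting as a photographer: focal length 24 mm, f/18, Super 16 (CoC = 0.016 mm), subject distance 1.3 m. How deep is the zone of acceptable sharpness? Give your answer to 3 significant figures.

Hyperfocal distance H = f²/(N·c) + f = 24²/(18 × 0.016) + 24 = 576/0.288 + 24 ≈ 2024.0 mm ≈ 2.024 m.
Near limit Dn = s·(H − f)/(H + s − 2f) = 1300 × (2024.0 − 24) / (2024.0 + 1300 − 2 × 24) = 1300 × 2000.0 / 3276.0 ≈ 793.7 mm.
Far limit Df = s·(H − f)/(H − s) = 1300 × (2024.0 − 24) / (2024.0 − 1300) = 1300 × 2000.0 / 724.0 ≈ 3591.2 mm.
Depth of field = Df − Dn = 3591.2 − 793.7 ≈ 2797.5 mm ≈ 2.80 m.

2.80 m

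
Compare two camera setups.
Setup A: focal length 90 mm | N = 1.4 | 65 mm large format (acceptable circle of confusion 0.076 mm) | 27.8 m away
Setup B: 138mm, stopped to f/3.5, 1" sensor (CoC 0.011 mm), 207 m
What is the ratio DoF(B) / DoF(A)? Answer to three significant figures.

Setup A: H = 90²/(1.4×0.076) + 90 ≈ 76217.8 mm; DoF = Df − Dn = 43710 − 20381 ≈ 23329 mm.
Setup B: H = 138²/(3.5×0.011) + 138 ≈ 494787.4 mm; DoF = Df − Dn = 355792 − 145960 ≈ 209832 mm.
Ratio = 209832 / 23329 ≈ 8.99.

8.99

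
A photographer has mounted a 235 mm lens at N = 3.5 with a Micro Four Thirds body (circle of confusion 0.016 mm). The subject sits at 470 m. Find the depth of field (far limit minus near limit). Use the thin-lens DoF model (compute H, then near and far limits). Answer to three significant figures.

Hyperfocal distance H = f²/(N·c) + f = 235²/(3.5 × 0.016) + 235 = 55225/0.056 + 235 ≈ 986395.7 mm ≈ 986.4 m.
Near limit Dn = s·(H − f)/(H + s − 2f) = 470000 × (986395.7 − 235) / (986395.7 + 470000 − 2 × 235) = 470000 × 986160.7 / 1455925.7 ≈ 318351 mm.
Far limit Df = s·(H − f)/(H − s) = 470000 × (986395.7 − 235) / (986395.7 − 470000) = 470000 × 986160.7 / 516395.7 ≈ 897559 mm.
Depth of field = Df − Dn = 897559 − 318351 ≈ 579208 mm ≈ 579 m.

579 m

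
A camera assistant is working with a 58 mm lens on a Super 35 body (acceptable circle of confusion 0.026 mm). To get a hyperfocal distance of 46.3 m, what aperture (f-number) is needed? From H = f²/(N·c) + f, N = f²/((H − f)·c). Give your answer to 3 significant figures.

Rearrange H = f²/(N·c) + f for N: N = f² / ((H − f)·c).
N = 58² / ((46300 − 58) × 0.026) = 3364 / 1202 ≈ 2.80.

f/2.80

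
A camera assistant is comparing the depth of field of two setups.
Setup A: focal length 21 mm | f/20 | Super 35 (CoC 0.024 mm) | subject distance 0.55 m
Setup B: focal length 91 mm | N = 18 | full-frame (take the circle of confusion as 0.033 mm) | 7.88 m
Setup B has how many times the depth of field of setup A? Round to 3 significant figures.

13.5

Setup A: H = 21²/(20×0.024) + 21 ≈ 939.8 mm; DoF = Df − Dn = 1296.50 − 349.03 ≈ 947.47 mm.
Setup B: H = 91²/(18×0.033) + 91 ≈ 14032.1 mm; DoF = Df − Dn = 17857 − 5055 ≈ 12802 mm.
Ratio = 12802 / 947.47 ≈ 13.5.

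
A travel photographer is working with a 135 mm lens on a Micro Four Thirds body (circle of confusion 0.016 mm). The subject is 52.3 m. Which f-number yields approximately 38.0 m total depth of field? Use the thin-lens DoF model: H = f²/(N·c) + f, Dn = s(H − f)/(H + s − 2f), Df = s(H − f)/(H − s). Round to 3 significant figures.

f/7.10

Write h = H − f = f²/(N·c). The thin-lens limits are Dn = s·h/(h + (s−f)) and Df = s·h/(h − (s−f)), so DoF = Df − Dn = 2·s·(s−f)·h / (h² − (s−f)²).
That is a quadratic in h: DoF·h² − 2·s·(s−f)·h − DoF·(s−f)² = 0 ⇒ h = (s−f)·(s + √(s² + DoF²)) / DoF = 52165 × (52300 + √(52300² + 38000²)) / 38000 = 52165 × (52300 + 64647.4) / 38000 ≈ 160541 mm.
Then N = f²/(c·h) = 135² / (0.016 × 160541) = 18225 / 2568.7 ≈ 7.10.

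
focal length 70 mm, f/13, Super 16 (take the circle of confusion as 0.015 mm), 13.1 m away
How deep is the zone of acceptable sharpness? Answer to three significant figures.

18.6 m

Hyperfocal distance H = f²/(N·c) + f = 70²/(13 × 0.015) + 70 = 4900/0.195 + 70 ≈ 25198.2 mm ≈ 25.20 m.
Near limit Dn = s·(H − f)/(H + s − 2f) = 13100 × (25198.2 − 70) / (25198.2 + 13100 − 2 × 70) = 13100 × 25128.2 / 38158.2 ≈ 8627 mm.
Far limit Df = s·(H − f)/(H − s) = 13100 × (25198.2 − 70) / (25198.2 − 13100) = 13100 × 25128.2 / 12098.2 ≈ 27209 mm.
Depth of field = Df − Dn = 27209 − 8627 ≈ 18582 mm ≈ 18.6 m.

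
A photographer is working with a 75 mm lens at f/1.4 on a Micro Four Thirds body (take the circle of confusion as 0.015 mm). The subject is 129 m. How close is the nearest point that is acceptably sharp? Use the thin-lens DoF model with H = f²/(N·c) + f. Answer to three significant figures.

Hyperfocal distance H = f²/(N·c) + f = 75²/(1.4 × 0.015) + 75 = 5625/0.021 + 75 ≈ 267932.1 mm ≈ 267.9 m.
Near limit Dn = s·(H − f)/(H + s − 2f) = 129000 × (267932.1 − 75) / (267932.1 + 129000 − 2 × 75) = 129000 × 267857.1 / 396782.1 ≈ 87084 mm ≈ 87.1 m.

87.1 m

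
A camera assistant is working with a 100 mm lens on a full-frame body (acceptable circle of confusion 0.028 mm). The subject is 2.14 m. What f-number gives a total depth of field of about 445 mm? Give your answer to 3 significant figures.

Write h = H − f = f²/(N·c). The thin-lens limits are Dn = s·h/(h + (s−f)) and Df = s·h/(h − (s−f)), so DoF = Df − Dn = 2·s·(s−f)·h / (h² − (s−f)²).
That is a quadratic in h: DoF·h² − 2·s·(s−f)·h − DoF·(s−f)² = 0 ⇒ h = (s−f)·(s + √(s² + DoF²)) / DoF = 2040 × (2140 + √(2140² + 445²)) / 445 = 2040 × (2140 + 2185.78) / 445 ≈ 19831 mm.
Then N = f²/(c·h) = 100² / (0.028 × 19831) = 10000 / 555.25 ≈ 18.

f/18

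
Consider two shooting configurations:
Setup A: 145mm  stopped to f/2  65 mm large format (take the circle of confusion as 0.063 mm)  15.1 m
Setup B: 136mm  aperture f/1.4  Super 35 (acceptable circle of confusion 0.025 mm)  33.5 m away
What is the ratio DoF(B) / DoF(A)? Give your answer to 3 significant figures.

Setup A: H = 145²/(2×0.063) + 145 ≈ 167010.1 mm; DoF = Df − Dn = 16586.5 − 13858.0 ≈ 2728.5 mm.
Setup B: H = 136²/(1.4×0.025) + 136 ≈ 528593.1 mm; DoF = Df − Dn = 35757.5 − 31510.6 ≈ 4246.9 mm.
Ratio = 4246.9 / 2728.5 ≈ 1.56.

1.56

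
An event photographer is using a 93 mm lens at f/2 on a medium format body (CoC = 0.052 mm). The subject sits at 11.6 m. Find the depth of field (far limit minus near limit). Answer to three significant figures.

Hyperfocal distance H = f²/(N·c) + f = 93²/(2 × 0.052) + 93 = 8649/0.104 + 93 ≈ 83256.5 mm ≈ 83.26 m.
Near limit Dn = s·(H − f)/(H + s − 2f) = 11600 × (83256.5 − 93) / (83256.5 + 11600 − 2 × 93) = 11600 × 83163.5 / 94670.5 ≈ 10190.0 mm.
Far limit Df = s·(H − f)/(H − s) = 11600 × (83256.5 − 93) / (83256.5 − 11600) = 11600 × 83163.5 / 71656.5 ≈ 13462.8 mm.
Depth of field = Df − Dn = 13462.8 − 10190.0 ≈ 3272.8 mm ≈ 3.27 m.

3.27 m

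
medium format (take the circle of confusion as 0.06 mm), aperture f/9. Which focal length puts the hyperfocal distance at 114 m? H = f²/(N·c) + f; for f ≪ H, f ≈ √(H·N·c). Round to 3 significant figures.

From H = f²/(N·c) + f, with f ≪ H: f ≈ √(H·N·c) = √(114000 × 9 × 0.06) = √61560 ≈ 248.1 mm.
The +f correction barely moves this — solving exactly, f² + N·c·f − N·c·H = 0 ⇒ f = (−N·c + √((N·c)² + 4·N·c·H))/2 = (−0.54 + √246240)/2 ≈ 247.84 mm, so f ≈ 248 mm.

248 mm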